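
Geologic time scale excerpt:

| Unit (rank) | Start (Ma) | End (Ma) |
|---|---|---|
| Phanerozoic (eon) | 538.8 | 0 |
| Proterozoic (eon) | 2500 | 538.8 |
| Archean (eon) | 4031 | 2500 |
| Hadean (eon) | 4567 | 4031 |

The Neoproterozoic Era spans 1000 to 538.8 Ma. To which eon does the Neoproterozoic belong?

The Neoproterozoic (1000–538.8 Ma) lies entirely within 2500–538.8 Ma, the Proterozoic Eon.

Proterozoic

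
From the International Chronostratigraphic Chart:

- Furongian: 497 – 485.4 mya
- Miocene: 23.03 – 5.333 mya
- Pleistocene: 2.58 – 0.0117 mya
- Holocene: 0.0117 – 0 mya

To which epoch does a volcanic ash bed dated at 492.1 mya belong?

Furongian

492.1 Ma lies between 497 and 485.4 Ma, so it falls in the Furongian.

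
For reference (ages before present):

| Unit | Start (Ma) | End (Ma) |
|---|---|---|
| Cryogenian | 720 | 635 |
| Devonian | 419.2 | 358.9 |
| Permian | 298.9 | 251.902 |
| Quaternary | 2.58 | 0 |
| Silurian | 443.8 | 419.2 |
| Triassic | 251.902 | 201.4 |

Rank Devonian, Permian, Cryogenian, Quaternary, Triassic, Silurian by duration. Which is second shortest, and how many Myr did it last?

Silurian, 24.6 million years

Start − end for each: Devonian 419.2 − 358.9 = 60.3; Permian 298.9 − 251.902 = 46.998; Cryogenian 720 − 635 = 85; Quaternary 2.58 − 0 = 2.58; Triassic 251.902 − 201.4 = 50.502; Silurian 443.8 − 419.2 = 24.6.
Ranking these from shortest: Quaternary < Silurian < Permian < Triassic < Devonian < Cryogenian.
Position 2 in that ranking is Silurian, which lasted 24.6 Myr.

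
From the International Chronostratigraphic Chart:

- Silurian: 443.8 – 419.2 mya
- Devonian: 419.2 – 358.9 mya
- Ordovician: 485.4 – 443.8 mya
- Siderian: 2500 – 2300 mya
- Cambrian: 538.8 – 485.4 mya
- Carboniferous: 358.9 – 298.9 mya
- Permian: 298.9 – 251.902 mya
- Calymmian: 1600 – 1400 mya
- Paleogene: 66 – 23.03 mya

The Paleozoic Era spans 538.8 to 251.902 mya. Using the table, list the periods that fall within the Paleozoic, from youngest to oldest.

Periods with both bounds inside 538.8–251.902 Ma: Permian (298.9–251.902), Carboniferous (358.9–298.9), Devonian (419.2–358.9), Silurian (443.8–419.2), Ordovician (485.4–443.8), Cambrian (538.8–485.4).

Permian, Carboniferous, Devonian, Silurian, Ordovician, Cambrian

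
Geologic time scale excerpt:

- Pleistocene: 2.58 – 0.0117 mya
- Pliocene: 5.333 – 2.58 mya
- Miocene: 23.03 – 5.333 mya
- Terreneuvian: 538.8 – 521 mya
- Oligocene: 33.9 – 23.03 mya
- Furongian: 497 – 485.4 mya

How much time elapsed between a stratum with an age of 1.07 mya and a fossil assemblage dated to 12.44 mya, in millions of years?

12.44 − 1.07 = 11.37 million years.

11.37 million years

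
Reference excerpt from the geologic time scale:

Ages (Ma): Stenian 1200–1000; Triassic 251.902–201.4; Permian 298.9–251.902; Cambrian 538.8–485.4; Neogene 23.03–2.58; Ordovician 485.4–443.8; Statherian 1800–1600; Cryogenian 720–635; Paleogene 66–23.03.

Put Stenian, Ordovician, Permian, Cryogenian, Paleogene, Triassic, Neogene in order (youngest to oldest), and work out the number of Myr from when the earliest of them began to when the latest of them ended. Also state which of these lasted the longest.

Start ages (Ma): Stenian 1200, Cryogenian 720, Ordovician 485.4, Permian 298.9, Triassic 251.902, Paleogene 66, Neogene 23.03.
Ordered youngest to oldest: Neogene, Paleogene, Triassic, Permian, Ordovician, Cryogenian, Stenian.
Span = 1200 − 2.58 = 1197.42 Myr.
Durations: Paleogene 42.97, Ordovician 41.6, Neogene 20.45, Permian 46.998, Triassic 50.502, Cryogenian 85, Stenian 200 → longest is Stenian (200 Myr).

Neogene → Paleogene → Triassic → Permian → Ordovician → Cryogenian → Stenian; total span 1197.42 Myr; longest is Stenian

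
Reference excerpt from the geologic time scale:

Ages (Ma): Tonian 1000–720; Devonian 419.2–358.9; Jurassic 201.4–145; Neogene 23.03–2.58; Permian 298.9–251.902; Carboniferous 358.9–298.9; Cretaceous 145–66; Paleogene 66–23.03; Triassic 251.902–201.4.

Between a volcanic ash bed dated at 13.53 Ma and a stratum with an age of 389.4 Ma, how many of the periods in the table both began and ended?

The older date is 389.4 Ma and the younger is 13.53 Ma.
Periods with start < 389.4 and end > 13.53 Ma: Carboniferous (358.9–298.9), Permian (298.9–251.902), Triassic (251.902–201.4), Jurassic (201.4–145), Cretaceous (145–66), Paleogene (66–23.03).
That is 6 complete periods.

6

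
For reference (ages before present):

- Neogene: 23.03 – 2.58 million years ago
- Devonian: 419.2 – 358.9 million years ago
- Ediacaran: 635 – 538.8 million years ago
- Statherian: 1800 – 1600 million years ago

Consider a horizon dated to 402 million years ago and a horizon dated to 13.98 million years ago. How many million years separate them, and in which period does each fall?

Elapsed time: 402 − 13.98 = 388.02 Myr.
402 Ma lies within 419.2–358.9 Ma: Devonian.
13.98 Ma lies within 23.03–2.58 Ma: Neogene.

388.02 million years apart; the first in the Devonian, the second in the Neogene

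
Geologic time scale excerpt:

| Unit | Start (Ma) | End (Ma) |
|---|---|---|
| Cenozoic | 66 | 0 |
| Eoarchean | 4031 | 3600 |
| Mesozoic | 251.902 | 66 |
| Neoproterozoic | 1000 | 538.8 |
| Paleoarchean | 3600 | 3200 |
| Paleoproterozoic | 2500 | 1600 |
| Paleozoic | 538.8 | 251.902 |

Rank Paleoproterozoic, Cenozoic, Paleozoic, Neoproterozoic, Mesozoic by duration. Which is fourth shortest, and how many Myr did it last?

Start − end for each: Paleoproterozoic 2500 − 1600 = 900; Cenozoic 66 − 0 = 66; Paleozoic 538.8 − 251.902 = 286.898; Neoproterozoic 1000 − 538.8 = 461.2; Mesozoic 251.902 − 66 = 185.902.
Ranking these from shortest: Cenozoic < Mesozoic < Paleozoic < Neoproterozoic < Paleoproterozoic.
Position 4 in that ranking is Neoproterozoic, which lasted 461.2 Myr.

Neoproterozoic, 461.2 million years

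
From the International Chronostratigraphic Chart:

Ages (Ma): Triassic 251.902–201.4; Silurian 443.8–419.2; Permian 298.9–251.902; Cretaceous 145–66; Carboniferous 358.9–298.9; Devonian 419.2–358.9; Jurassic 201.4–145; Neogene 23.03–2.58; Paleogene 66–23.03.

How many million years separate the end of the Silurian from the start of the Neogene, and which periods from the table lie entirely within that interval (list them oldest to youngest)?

The Silurian closes at 419.2 Ma and the Neogene opens at 23.03 Ma, so the interval is 419.2 − 23.03 = 396.17 Myr.
A period fits inside if it starts at or after 419.2 Ma and ends at or before 23.03 Ma; oldest first that gives Devonian, Carboniferous, Permian, Triassic, Jurassic, Cretaceous, Paleogene.

396.17 million years; Devonian, Carboniferous, Permian, Triassic, Jurassic, Cretaceous, Paleogene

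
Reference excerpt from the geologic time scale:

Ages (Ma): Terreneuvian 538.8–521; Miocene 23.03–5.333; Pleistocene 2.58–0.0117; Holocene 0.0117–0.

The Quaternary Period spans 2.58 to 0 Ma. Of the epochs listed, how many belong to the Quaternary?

2

Epochs inside 2.58–0 Ma: Pleistocene, Holocene — 2 in total.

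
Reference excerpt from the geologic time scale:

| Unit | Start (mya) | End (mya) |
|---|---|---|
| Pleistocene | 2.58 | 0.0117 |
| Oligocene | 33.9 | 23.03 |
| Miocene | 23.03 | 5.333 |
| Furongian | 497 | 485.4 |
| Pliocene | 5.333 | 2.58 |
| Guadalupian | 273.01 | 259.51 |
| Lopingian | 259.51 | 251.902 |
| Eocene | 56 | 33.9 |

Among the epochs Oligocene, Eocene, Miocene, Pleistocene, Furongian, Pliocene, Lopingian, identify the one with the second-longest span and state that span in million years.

Miocene, 17.697 million years

Start − end for each: Oligocene 33.9 − 23.03 = 10.87; Eocene 56 − 33.9 = 22.1; Miocene 23.03 − 5.333 = 17.697; Pleistocene 2.58 − 0.0117 = 2.5683; Furongian 497 − 485.4 = 11.6; Pliocene 5.333 − 2.58 = 2.753; Lopingian 259.51 − 251.902 = 7.608.
Ranking these from longest: Eocene > Miocene > Furongian > Oligocene > Lopingian > Pliocene > Pleistocene.
Position 2 in that ranking is Miocene, which lasted 17.697 Myr.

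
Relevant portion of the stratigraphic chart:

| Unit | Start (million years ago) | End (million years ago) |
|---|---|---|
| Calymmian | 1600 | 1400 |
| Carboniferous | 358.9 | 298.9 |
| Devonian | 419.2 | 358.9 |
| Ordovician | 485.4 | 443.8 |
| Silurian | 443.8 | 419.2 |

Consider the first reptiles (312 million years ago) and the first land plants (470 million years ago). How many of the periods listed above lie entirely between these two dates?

2

The older date is 470 Ma and the younger is 312 Ma.
Periods with start < 470 and end > 312 Ma: Silurian (443.8–419.2), Devonian (419.2–358.9).
That is 2 complete periods.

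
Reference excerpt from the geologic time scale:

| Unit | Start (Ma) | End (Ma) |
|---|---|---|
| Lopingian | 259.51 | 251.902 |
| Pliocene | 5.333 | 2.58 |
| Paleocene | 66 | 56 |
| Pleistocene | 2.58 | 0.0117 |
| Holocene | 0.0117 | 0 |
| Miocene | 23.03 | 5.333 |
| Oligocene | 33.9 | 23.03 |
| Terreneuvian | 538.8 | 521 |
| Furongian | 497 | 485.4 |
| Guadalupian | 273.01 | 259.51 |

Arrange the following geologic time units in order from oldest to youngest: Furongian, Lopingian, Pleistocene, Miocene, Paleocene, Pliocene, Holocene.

Read off each span (Ma): Furongian 497–485.4; Lopingian 259.51–251.902; Pleistocene 2.58–0.0117; Miocene 23.03–5.333; Paleocene 66–56; Pliocene 5.333–2.58; Holocene 0.0117–0.
Larger Ma is older, so oldest→youngest is Furongian, Lopingian, Paleocene, Miocene, Pliocene, Pleistocene, Holocene.

Furongian, Lopingian, Paleocene, Miocene, Pliocene, Pleistocene, Holocene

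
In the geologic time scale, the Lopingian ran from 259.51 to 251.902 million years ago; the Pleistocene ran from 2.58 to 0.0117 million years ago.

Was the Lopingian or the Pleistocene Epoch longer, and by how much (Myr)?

Lopingian: 259.51 − 251.902 = 7.608 Myr.
Pleistocene: 2.58 − 0.0117 = 2.5683 Myr.
Difference: 7.608 − 2.5683 = 5.0397 Myr, so the Lopingian was longer.

Lopingian, by 5.0397 million years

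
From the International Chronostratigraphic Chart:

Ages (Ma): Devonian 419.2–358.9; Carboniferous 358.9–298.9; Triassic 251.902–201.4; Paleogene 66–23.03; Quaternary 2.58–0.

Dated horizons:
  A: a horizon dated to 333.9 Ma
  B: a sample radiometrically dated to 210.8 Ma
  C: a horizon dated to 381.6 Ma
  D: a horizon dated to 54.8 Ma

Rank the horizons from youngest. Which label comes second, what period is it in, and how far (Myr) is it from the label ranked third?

Sorted youngest-first by Ma: D (54.8), B (210.8), A (333.9), C (381.6).
The second youngest is B at 210.8 Ma, which lies in 251.902–201.4 Ma: the Triassic.
The third youngest is A at 333.9 Ma; separation = |210.8 − 333.9| = 123.1 Myr.

B, in the Triassic; 123.1 million years to A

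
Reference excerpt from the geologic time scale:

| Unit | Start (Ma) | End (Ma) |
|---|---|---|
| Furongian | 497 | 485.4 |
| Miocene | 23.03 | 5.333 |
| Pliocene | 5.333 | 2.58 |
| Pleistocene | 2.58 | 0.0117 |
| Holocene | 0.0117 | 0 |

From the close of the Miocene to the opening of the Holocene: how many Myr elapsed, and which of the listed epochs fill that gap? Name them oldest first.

End of Miocene = 5.333 Ma; start of Holocene = 0.0117 Ma.
Gap = 5.333 − 0.0117 = 5.3213 Myr.
Epochs wholly inside 5.333–0.0117 Ma: Pliocene (5.333–2.58), Pleistocene (2.58–0.0117).

5.3213 million years; Pliocene, Pleistocene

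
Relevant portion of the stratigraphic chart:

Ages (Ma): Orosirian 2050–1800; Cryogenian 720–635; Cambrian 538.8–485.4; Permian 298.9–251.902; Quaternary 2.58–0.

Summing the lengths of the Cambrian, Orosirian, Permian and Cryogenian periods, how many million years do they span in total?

435.398 million years

Each duration: Cambrian = 53.4; Orosirian = 250; Permian = 46.998; Cryogenian = 85.
Sum: 53.4 + 250 + 46.998 + 85 = 435.398 Myr.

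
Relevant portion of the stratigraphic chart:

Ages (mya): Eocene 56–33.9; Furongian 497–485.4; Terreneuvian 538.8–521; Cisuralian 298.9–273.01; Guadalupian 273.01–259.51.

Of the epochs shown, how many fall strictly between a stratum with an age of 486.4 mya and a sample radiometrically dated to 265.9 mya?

486.4 Ma sits inside the Furongian (497–485.4) and 265.9 Ma inside the Guadalupian (273.01–259.51); neither of those is wholly between the two dates.
The listed epochs lying completely between them are Cisuralian — 1 in all.

1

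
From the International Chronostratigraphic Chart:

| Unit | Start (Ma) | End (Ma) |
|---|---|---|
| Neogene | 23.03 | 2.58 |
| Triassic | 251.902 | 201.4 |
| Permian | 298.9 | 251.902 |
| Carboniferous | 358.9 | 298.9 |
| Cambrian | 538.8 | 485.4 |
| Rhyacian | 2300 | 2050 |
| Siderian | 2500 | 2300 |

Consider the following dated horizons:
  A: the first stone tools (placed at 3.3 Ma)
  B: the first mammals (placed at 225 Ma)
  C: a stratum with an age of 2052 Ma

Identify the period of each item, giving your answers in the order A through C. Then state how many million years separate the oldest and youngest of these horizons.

A — Neogene; B — Triassic; C — Rhyacian; span 2048.7 million years

Match each age against the start–end ranges in the excerpt: A = 3.3 Ma → Neogene (23.03–2.58); B = 225 Ma → Triassic (251.902–201.4); C = 2052 Ma → Rhyacian (2300–2050).
The largest age is 2052 Ma and the smallest is 3.3 Ma; their difference is 2048.7 Myr.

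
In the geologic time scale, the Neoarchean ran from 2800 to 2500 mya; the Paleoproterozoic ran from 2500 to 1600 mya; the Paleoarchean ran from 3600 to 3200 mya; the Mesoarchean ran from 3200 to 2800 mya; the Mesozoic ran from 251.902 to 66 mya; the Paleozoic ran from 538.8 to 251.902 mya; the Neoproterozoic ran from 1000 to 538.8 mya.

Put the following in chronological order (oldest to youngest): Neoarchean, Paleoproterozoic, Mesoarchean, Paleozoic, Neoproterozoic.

Mesoarchean, Neoarchean, Paleoproterozoic, Neoproterozoic, Paleozoic

Read off each span (Ma): Neoarchean 2800–2500; Paleoproterozoic 2500–1600; Mesoarchean 3200–2800; Paleozoic 538.8–251.902; Neoproterozoic 1000–538.8.
Larger Ma is older, so oldest→youngest is Mesoarchean, Neoarchean, Paleoproterozoic, Neoproterozoic, Paleozoic.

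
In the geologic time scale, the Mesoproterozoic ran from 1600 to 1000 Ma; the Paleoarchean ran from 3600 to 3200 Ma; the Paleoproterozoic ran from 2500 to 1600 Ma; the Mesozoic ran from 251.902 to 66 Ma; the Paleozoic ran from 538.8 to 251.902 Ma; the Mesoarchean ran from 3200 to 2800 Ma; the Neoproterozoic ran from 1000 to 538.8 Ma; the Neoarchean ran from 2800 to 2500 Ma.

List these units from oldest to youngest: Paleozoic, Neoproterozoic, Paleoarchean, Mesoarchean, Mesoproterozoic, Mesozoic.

The oldest of these is Paleoarchean (starts 3600 Ma) and the youngest is Mesozoic (ends 66 Ma).
In between, by decreasing start age: Mesoarchean (3200), Mesoproterozoic (1600), Neoproterozoic (1000), Paleozoic (538.8).

Paleoarchean → Mesoarchean → Mesoproterozoic → Neoproterozoic → Paleozoic → Mesozoic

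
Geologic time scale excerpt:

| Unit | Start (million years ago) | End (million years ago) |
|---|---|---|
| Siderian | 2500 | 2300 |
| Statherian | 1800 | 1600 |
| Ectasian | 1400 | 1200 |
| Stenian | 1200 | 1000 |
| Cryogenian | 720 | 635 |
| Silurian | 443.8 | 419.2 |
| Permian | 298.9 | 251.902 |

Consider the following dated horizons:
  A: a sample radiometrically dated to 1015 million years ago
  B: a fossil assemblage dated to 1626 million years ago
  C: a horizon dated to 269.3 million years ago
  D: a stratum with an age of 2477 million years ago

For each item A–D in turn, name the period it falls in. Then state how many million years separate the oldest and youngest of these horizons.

A — Stenian; B — Statherian; C — Permian; D — Siderian; span 2207.7 million years

A: 1015 Ma lies in 1200–1000 Ma, so Stenian.
B: 1626 Ma lies in 1800–1600 Ma, so Statherian.
C: 269.3 Ma lies in 298.9–251.902 Ma, so Permian.
D: 2477 Ma lies in 2500–2300 Ma, so Siderian.
Oldest = 2477 Ma, youngest = 269.3 Ma → span 2207.7 Myr.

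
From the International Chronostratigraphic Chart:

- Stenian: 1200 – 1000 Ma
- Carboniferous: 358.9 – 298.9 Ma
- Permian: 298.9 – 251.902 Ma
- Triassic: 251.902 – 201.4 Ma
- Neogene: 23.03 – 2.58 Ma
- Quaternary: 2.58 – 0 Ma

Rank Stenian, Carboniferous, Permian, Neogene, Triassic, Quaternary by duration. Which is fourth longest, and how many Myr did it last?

Durations: Stenian 200; Carboniferous 60; Permian 46.998; Neogene 20.45; Triassic 50.502; Quaternary 2.58 Myr.
Sorted longest-first: Stenian (200), Carboniferous (60), Triassic (50.502), Permian (46.998), Neogene (20.45), Quaternary (2.58).
The fourth longest is Permian at 46.998 Myr.

Permian, 46.998 million years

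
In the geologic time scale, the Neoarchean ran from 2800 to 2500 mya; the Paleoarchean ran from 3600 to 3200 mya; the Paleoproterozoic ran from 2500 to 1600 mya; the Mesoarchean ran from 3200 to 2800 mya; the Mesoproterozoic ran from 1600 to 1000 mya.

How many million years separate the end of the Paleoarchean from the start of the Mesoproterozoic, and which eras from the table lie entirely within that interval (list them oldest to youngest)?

End of Paleoarchean = 3200 Ma; start of Mesoproterozoic = 1600 Ma.
Gap = 3200 − 1600 = 1600 Myr.
Eras wholly inside 3200–1600 Ma: Mesoarchean (3200–2800), Neoarchean (2800–2500), Paleoproterozoic (2500–1600).

1600 million years; Mesoarchean, Neoarchean, Paleoproterozoic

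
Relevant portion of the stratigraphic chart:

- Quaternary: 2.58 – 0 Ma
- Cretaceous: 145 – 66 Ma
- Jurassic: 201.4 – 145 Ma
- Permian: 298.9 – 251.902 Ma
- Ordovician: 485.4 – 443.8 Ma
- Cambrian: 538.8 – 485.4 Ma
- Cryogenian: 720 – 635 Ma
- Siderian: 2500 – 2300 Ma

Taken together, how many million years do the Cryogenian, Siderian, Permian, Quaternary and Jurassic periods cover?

390.978 million years

Duration is start − end for each: (720 − 635) + (2500 − 2300) + (298.9 − 251.902) + (2.58 − 0) + (201.4 − 145).
That is 85 + 200 + 46.998 + 2.58 + 56.4, which totals 390.978 million years.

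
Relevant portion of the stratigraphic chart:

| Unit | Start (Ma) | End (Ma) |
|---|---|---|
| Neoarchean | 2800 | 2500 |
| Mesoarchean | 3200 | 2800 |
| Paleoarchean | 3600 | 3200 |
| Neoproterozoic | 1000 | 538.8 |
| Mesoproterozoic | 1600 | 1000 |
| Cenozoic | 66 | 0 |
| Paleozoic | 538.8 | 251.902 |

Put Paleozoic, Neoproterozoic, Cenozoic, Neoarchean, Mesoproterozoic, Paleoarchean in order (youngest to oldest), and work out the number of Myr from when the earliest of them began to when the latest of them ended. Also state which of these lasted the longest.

From the excerpt: Paleozoic 538.8–251.902; Neoproterozoic 1000–538.8; Cenozoic 66–0; Neoarchean 2800–2500; Mesoproterozoic 1600–1000; Paleoarchean 3600–3200 (Ma).
Larger Ma is earlier, so the oldest is Paleoarchean and the youngest is Cenozoic; youngest to oldest: Cenozoic, Paleozoic, Neoproterozoic, Mesoproterozoic, Neoarchean, Paleoarchean.
Oldest start 3600 minus youngest end 0 gives 3600 Myr overall.
Individual lengths (start − end): Neoproterozoic 461.2; Mesoproterozoic 600; Neoarchean 300; Paleoarchean 400; Cenozoic 66; Paleozoic 286.898. The largest is Mesoproterozoic at 600 Myr.

Cenozoic, Paleozoic, Neoproterozoic, Mesoproterozoic, Neoarchean, Paleoarchean; total span 3600 Myr; longest is Mesoproterozoic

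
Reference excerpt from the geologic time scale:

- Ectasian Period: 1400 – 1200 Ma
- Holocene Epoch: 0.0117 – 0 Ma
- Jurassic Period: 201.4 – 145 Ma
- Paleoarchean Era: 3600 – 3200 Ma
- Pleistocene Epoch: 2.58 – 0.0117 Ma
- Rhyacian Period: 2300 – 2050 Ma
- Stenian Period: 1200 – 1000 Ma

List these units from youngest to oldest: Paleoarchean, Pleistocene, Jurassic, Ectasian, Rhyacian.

Read off each span (Ma): Paleoarchean 3600–3200; Pleistocene 2.58–0.0117; Jurassic 201.4–145; Ectasian 1400–1200; Rhyacian 2300–2050.
Larger Ma is older, so oldest→youngest is Paleoarchean, Rhyacian, Ectasian, Jurassic, Pleistocene; reverse it for youngest→oldest.

Pleistocene, then Jurassic, then Ectasian, then Rhyacian, then Paleoarchean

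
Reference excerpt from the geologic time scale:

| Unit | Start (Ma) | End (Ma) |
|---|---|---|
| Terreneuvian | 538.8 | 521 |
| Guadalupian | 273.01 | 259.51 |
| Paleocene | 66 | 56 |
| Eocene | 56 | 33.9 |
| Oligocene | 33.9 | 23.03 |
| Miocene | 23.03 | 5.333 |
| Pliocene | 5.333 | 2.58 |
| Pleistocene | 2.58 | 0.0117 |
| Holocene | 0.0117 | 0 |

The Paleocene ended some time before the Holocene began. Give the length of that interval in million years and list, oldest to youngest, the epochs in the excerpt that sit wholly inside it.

55.9883 million years; Eocene, Oligocene, Miocene, Pliocene, Pleistocene

The Paleocene closes at 56 Ma and the Holocene opens at 0.0117 Ma, so the interval is 56 − 0.0117 = 55.9883 Myr.
An epoch fits inside if it starts at or after 56 Ma and ends at or before 0.0117 Ma; oldest first that gives Eocene, Oligocene, Miocene, Pliocene, Pleistocene.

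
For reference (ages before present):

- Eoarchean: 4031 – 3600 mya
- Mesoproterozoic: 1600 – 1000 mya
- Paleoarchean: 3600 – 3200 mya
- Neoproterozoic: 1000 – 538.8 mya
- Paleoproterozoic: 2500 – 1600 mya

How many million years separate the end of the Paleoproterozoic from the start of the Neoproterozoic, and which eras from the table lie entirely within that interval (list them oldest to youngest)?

End of Paleoproterozoic = 1600 Ma; start of Neoproterozoic = 1000 Ma.
Gap = 1600 − 1000 = 600 Myr.
Eras wholly inside 1600–1000 Ma: Mesoproterozoic (1600–1000).

600 million years; Mesoproterozoic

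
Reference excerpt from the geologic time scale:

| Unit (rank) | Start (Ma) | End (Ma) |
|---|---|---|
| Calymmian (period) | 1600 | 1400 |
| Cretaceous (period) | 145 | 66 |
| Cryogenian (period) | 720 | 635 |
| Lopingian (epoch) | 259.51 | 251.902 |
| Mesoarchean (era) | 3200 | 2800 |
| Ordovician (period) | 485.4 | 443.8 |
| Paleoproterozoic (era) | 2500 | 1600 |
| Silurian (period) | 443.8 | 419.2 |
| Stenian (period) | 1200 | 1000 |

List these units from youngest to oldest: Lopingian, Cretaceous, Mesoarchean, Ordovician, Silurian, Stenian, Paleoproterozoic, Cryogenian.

Sorting by start age (ascending Ma, since larger Ma = older): Cretaceous start 145, Lopingian start 259.51, Silurian start 443.8, Ordovician start 485.4, Cryogenian start 720, Stenian start 1200, Paleoproterozoic start 2500, Mesoarchean start 3200.

Cretaceous, Lopingian, Silurian, Ordovician, Cryogenian, Stenian, Paleoproterozoic, Mesoarchean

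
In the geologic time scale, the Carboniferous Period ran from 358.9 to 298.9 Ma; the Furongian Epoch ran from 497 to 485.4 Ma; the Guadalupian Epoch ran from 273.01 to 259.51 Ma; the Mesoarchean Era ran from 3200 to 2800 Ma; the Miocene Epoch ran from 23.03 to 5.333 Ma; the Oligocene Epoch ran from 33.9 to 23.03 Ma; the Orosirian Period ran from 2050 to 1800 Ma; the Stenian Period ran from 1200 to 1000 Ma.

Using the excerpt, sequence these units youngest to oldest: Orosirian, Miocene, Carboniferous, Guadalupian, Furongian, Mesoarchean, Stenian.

Miocene, Guadalupian, Carboniferous, Furongian, Stenian, Orosirian, Mesoarchean

The oldest of these is Mesoarchean (starts 3200 Ma) and the youngest is Miocene (ends 5.333 Ma).
In between, by decreasing start age: Orosirian (2050), Stenian (1200), Furongian (497), Carboniferous (358.9), Guadalupian (273.01).
Listing youngest first means reversing that sequence.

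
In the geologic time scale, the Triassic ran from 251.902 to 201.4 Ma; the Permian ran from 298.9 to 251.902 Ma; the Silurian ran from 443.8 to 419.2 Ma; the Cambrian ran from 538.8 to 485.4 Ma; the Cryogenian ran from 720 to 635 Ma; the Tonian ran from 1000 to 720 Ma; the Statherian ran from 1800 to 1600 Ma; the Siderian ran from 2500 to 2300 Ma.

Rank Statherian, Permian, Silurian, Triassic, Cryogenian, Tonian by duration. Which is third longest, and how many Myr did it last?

Start − end for each: Statherian 1800 − 1600 = 200; Permian 298.9 − 251.902 = 46.998; Silurian 443.8 − 419.2 = 24.6; Triassic 251.902 − 201.4 = 50.502; Cryogenian 720 − 635 = 85; Tonian 1000 − 720 = 280.
Ranking these from longest: Tonian > Statherian > Cryogenian > Triassic > Permian > Silurian.
Position 3 in that ranking is Cryogenian, which lasted 85 Myr.

Cryogenian, 85 million years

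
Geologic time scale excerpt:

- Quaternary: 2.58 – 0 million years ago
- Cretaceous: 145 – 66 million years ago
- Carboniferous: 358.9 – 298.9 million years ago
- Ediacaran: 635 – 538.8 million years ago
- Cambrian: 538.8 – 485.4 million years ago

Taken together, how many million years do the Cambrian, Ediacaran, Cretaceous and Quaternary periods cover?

Duration is start − end for each: (538.8 − 485.4) + (635 − 538.8) + (145 − 66) + (2.58 − 0).
That is 53.4 + 96.2 + 79 + 2.58, which totals 231.18 million years.

231.18 million years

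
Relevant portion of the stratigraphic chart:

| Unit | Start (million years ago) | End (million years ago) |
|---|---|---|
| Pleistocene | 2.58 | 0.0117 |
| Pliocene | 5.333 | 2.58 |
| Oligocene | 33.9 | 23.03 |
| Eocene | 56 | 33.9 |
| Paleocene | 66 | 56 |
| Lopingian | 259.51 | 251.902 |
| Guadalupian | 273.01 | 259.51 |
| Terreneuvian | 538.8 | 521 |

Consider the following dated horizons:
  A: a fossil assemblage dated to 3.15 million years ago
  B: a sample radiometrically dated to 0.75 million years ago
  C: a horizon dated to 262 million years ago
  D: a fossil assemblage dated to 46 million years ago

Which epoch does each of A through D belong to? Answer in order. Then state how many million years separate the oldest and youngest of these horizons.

A: 3.15 Ma lies in 5.333–2.58 Ma, so Pliocene.
B: 0.75 Ma lies in 2.58–0.0117 Ma, so Pleistocene.
C: 262 Ma lies in 273.01–259.51 Ma, so Guadalupian.
D: 46 Ma lies in 56–33.9 Ma, so Eocene.
Oldest = 262 Ma, youngest = 0.75 Ma → span 261.25 Myr.

A — Pliocene; B — Pleistocene; C — Guadalupian; D — Eocene; span 261.25 million years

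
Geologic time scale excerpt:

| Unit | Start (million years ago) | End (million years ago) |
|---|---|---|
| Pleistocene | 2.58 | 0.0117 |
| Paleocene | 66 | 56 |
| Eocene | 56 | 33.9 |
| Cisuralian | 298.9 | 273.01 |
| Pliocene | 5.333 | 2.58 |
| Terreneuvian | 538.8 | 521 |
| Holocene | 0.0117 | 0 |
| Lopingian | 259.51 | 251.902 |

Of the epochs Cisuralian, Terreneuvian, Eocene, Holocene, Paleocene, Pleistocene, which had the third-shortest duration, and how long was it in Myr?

Paleocene, 10 million years

Durations: Cisuralian 25.89; Terreneuvian 17.8; Eocene 22.1; Holocene 0.0117; Paleocene 10; Pleistocene 2.5683 Myr.
Sorted shortest-first: Holocene (0.0117), Pleistocene (2.5683), Paleocene (10), Terreneuvian (17.8), Eocene (22.1), Cisuralian (25.89).
The third shortest is Paleocene at 10 Myr.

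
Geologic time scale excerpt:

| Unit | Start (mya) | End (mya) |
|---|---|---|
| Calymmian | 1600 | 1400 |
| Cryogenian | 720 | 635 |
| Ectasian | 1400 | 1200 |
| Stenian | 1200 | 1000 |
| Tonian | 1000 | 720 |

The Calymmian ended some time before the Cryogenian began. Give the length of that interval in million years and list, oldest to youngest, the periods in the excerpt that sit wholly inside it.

The Calymmian closes at 1400 Ma and the Cryogenian opens at 720 Ma, so the interval is 1400 − 720 = 680 Myr.
A period fits inside if it starts at or after 1400 Ma and ends at or before 720 Ma; oldest first that gives Ectasian, Stenian, Tonian.

680 million years; Ectasian, Stenian, Tonian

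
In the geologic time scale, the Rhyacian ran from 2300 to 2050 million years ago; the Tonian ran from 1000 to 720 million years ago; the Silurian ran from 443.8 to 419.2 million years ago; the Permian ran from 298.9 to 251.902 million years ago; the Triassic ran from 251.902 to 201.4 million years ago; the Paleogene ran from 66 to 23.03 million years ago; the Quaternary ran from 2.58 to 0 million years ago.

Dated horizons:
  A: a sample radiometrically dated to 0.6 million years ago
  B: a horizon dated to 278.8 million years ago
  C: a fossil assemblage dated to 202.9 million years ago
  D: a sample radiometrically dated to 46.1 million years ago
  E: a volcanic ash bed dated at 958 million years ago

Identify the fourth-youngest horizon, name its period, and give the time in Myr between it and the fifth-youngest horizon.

B, in the Permian; 679.2 million years to E

Smaller Ma means younger, so youngest first: A 0.6 < D 46.1 < C 202.9 < B 278.8 < E 958.
Counting 4 along gives B (278.8 Ma); the excerpt puts that inside the Permian, 298.9–251.902 Ma.
Next in line is E (958 Ma), and 958 − 278.8 = 679.2 Myr.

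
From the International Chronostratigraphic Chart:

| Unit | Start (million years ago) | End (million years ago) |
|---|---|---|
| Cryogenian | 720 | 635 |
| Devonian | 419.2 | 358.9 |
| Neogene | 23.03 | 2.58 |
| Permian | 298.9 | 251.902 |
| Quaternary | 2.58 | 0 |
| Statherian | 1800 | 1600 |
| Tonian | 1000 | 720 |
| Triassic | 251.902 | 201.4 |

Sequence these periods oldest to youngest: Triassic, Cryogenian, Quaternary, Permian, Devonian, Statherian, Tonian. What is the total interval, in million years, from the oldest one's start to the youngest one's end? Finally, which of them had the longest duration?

Statherian, Tonian, Cryogenian, Devonian, Permian, Triassic, Quaternary; total span 1800 Myr; longest is Tonian

Start ages (Ma): Statherian 1800, Tonian 1000, Cryogenian 720, Devonian 419.2, Permian 298.9, Triassic 251.902, Quaternary 2.58.
Ordered oldest to youngest: Statherian, Tonian, Cryogenian, Devonian, Permian, Triassic, Quaternary.
Span = 1800 − 0 = 1800 Myr.
Durations: Triassic 50.502, Tonian 280, Devonian 60.3, Cryogenian 85, Statherian 200, Permian 46.998, Quaternary 2.58 → longest is Tonian (280 Myr).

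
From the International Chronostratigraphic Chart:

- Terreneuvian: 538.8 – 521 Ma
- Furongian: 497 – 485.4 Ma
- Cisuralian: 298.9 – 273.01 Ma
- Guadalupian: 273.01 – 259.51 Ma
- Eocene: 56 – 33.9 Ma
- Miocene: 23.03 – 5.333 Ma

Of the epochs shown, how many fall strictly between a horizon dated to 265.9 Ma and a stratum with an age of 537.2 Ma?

2

The older date is 537.2 Ma and the younger is 265.9 Ma.
Epochs with start < 537.2 and end > 265.9 Ma: Furongian (497–485.4), Cisuralian (298.9–273.01).
That is 2 complete epochs.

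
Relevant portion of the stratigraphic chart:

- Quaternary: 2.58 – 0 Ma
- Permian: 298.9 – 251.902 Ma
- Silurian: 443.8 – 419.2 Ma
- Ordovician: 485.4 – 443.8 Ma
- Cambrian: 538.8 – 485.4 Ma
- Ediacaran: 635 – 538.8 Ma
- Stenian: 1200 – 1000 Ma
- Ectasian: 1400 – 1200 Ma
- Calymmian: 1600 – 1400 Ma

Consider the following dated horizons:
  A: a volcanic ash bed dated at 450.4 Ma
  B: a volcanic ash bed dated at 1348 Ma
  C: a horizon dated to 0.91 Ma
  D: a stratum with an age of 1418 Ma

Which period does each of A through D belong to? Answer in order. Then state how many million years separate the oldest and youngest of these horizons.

A — Ordovician; B — Ectasian; C — Quaternary; D — Calymmian; span 1417.09 million years

A: 450.4 Ma lies in 485.4–443.8 Ma, so Ordovician.
B: 1348 Ma lies in 1400–1200 Ma, so Ectasian.
C: 0.91 Ma lies in 2.58–0 Ma, so Quaternary.
D: 1418 Ma lies in 1600–1400 Ma, so Calymmian.
Oldest = 1418 Ma, youngest = 0.91 Ma → span 1417.09 Myr.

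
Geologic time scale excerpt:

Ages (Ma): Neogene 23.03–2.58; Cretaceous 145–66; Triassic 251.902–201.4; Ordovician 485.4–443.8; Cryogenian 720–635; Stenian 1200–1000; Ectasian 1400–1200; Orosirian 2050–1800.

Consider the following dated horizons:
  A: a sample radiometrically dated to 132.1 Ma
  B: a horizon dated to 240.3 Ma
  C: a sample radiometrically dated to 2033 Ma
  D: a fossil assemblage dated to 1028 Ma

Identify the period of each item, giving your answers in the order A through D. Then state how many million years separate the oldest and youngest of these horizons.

A: 132.1 Ma lies in 145–66 Ma, so Cretaceous.
B: 240.3 Ma lies in 251.902–201.4 Ma, so Triassic.
C: 2033 Ma lies in 2050–1800 Ma, so Orosirian.
D: 1028 Ma lies in 1200–1000 Ma, so Stenian.
Oldest = 2033 Ma, youngest = 132.1 Ma → span 1900.9 Myr.

A — Cretaceous; B — Triassic; C — Orosirian; D — Stenian; span 1900.9 million years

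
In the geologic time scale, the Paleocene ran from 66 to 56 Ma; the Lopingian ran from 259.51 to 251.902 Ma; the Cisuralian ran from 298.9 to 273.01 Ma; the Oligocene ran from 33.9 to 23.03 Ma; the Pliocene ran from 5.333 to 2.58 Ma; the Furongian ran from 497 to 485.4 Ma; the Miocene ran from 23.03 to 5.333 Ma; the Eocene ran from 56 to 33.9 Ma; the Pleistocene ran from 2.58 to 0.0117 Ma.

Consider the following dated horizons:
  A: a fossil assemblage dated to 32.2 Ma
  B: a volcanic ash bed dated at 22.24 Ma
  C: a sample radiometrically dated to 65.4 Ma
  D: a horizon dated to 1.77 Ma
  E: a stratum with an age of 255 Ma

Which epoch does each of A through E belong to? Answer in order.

A: 32.2 Ma lies in 33.9–23.03 Ma, so Oligocene.
B: 22.24 Ma lies in 23.03–5.333 Ma, so Miocene.
C: 65.4 Ma lies in 66–56 Ma, so Paleocene.
D: 1.77 Ma lies in 2.58–0.0117 Ma, so Pleistocene.
E: 255 Ma lies in 259.51–251.902 Ma, so Lopingian.

A — Oligocene; B — Miocene; C — Paleocene; D — Pleistocene; E — Lopingian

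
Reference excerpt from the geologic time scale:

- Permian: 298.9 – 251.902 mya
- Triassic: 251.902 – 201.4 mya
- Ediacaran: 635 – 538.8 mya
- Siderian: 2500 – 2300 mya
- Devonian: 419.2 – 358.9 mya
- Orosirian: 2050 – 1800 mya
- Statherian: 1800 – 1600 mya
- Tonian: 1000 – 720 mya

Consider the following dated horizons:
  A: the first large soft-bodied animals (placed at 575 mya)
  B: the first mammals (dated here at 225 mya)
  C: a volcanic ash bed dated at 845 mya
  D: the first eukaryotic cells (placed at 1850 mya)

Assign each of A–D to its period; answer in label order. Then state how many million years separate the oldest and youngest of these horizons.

A — Ediacaran; B — Triassic; C — Tonian; D — Orosirian; span 1625 million years

Match each age against the start–end ranges in the excerpt: A = 575 Ma → Ediacaran (635–538.8); B = 225 Ma → Triassic (251.902–201.4); C = 845 Ma → Tonian (1000–720); D = 1850 Ma → Orosirian (2050–1800).
The largest age is 1850 Ma and the smallest is 225 Ma; their difference is 1625 Myr.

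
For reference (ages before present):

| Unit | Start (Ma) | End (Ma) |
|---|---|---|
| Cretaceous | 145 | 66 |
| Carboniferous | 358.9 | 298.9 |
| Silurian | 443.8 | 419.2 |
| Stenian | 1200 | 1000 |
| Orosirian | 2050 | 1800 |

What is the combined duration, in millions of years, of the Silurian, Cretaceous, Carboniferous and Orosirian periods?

Duration is start − end for each: (443.8 − 419.2) + (145 − 66) + (358.9 − 298.9) + (2050 − 1800).
That is 24.6 + 79 + 60 + 250, which totals 413.6 million years.

413.6 million years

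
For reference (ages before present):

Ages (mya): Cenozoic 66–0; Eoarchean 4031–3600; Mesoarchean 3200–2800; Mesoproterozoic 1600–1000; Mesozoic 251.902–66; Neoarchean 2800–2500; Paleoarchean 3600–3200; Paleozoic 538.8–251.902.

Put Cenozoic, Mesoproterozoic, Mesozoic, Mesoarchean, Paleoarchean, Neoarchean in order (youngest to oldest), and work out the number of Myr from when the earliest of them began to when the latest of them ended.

Cenozoic, Mesozoic, Mesoproterozoic, Neoarchean, Mesoarchean, Paleoarchean; total span 3600 Myr

Start ages (Ma): Paleoarchean 3600, Mesoarchean 3200, Neoarchean 2800, Mesoproterozoic 1600, Mesozoic 251.902, Cenozoic 66.
Ordered youngest to oldest: Cenozoic, Mesozoic, Mesoproterozoic, Neoarchean, Mesoarchean, Paleoarchean.
Span = 3600 − 0 = 3600 Myr.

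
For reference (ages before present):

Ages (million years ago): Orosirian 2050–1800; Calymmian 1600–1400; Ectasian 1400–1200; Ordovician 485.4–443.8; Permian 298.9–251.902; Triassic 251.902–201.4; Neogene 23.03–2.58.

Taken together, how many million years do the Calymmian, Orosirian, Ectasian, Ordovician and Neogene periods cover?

712.05 million years

Duration is start − end for each: (1600 − 1400) + (2050 − 1800) + (1400 − 1200) + (485.4 − 443.8) + (23.03 − 2.58).
That is 200 + 250 + 200 + 41.6 + 20.45, which totals 712.05 million years.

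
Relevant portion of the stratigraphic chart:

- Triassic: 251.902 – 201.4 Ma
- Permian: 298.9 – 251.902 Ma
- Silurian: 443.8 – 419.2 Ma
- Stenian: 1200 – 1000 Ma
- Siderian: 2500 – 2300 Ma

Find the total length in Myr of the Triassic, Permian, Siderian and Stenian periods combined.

497.5 million years

Each duration: Triassic = 50.502; Permian = 46.998; Siderian = 200; Stenian = 200.
Sum: 50.502 + 46.998 + 200 + 200 = 497.5 Myr.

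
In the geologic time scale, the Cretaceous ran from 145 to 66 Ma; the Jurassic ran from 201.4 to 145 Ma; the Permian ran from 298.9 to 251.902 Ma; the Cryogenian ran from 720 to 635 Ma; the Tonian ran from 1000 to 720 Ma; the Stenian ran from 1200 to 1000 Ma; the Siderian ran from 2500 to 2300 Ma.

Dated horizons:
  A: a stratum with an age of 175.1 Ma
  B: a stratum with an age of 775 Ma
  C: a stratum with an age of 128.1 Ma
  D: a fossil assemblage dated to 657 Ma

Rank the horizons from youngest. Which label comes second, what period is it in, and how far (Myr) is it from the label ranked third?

Smaller Ma means younger, so youngest first: C 128.1 < A 175.1 < D 657 < B 775.
Counting 2 along gives A (175.1 Ma); the excerpt puts that inside the Jurassic, 201.4–145 Ma.
Next in line is D (657 Ma), and 657 − 175.1 = 481.9 Myr.

A, in the Jurassic; 481.9 million years to D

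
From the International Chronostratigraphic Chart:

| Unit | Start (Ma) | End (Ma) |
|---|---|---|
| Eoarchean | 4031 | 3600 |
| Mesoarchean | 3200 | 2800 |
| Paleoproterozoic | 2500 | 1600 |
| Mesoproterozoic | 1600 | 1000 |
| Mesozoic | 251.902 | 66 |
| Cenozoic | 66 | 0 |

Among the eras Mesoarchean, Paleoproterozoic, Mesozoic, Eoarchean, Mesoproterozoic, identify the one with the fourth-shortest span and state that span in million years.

Mesoproterozoic, 600 million years

Durations: Mesoarchean 400; Paleoproterozoic 900; Mesozoic 185.902; Eoarchean 431; Mesoproterozoic 600 Myr.
Sorted shortest-first: Mesozoic (185.902), Mesoarchean (400), Eoarchean (431), Mesoproterozoic (600), Paleoproterozoic (900).
The fourth shortest is Mesoproterozoic at 600 Myr.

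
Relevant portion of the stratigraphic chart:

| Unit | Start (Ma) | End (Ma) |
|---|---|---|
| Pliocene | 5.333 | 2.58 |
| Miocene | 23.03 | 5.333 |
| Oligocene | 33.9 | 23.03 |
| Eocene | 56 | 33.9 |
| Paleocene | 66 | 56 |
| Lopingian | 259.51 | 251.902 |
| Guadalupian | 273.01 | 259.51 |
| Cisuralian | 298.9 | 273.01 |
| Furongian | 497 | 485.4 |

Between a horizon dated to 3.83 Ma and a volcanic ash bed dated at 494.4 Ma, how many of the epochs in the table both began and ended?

494.4 Ma sits inside the Furongian (497–485.4) and 3.83 Ma inside the Pliocene (5.333–2.58); neither of those is wholly between the two dates.
The listed epochs lying completely between them are Cisuralian, Guadalupian, Lopingian, Paleocene, Eocene, Oligocene, Miocene — 7 in all.

7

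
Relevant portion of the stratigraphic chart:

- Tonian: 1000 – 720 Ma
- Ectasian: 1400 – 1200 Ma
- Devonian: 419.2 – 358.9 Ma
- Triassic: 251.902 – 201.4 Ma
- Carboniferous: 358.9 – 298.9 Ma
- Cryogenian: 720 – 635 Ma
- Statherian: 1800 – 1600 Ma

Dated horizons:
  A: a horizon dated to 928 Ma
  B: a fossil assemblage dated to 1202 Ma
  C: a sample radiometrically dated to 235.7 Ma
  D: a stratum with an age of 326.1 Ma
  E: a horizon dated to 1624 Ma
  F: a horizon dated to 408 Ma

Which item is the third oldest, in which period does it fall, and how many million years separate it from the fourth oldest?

Larger Ma means older, so oldest first: E 1624 > B 1202 > A 928 > F 408 > D 326.1 > C 235.7.
Counting 3 along gives A (928 Ma); the excerpt puts that inside the Tonian, 1000–720 Ma.
Next in line is F (408 Ma), and 928 − 408 = 520 Myr.

A, in the Tonian; 520 million years to F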